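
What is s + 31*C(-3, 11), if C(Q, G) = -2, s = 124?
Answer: 62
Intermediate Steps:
s + 31*C(-3, 11) = 124 + 31*(-2) = 124 - 62 = 62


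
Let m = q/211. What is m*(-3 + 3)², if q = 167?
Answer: 0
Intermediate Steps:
m = 167/211 ≈ 0.79147
m*(-3 + 3)² = 167*(-3 + 3)²/211 = (167/211)*0² = (167/211)*0 = 0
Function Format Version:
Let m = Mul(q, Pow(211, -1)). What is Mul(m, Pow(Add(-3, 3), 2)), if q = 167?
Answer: 0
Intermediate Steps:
m = Rational(167, 211) (m = Mul(167, Pow(211, -1)) = Mul(167, Rational(1, 211)) = Rational(167, 211) ≈ 0.79147)
Mul(m, Pow(Add(-3, 3), 2)) = Mul(Rational(167, 211), Pow(Add(-3, 3), 2)) = Mul(Rational(167, 211), Pow(0, 2)) = Mul(Rational(167, 211), 0) = 0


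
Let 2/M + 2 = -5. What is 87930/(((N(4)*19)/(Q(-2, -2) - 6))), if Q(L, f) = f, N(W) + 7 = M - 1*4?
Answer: 4924080/1501 ≈ 3280.5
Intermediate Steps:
M = -2/7 (M = 2/(-2 - 5) = 2/(-7) = 2*(-1/7) = -2/7 ≈ -0.28571)
N(W) = -79/7 (N(W) = -7 + (-2/7 - 1*4) = -7 + (-2/7 - 4) = -7 - 30/7 = -79/7)
87930/(((N(4)*19)/(Q(-2, -2) - 6))) = 87930/(((-79/7*19)/(-2 - 6))) = 87930/((-1501/7/(-8))) = 87930/((-1501/7*(-1/8))) = 87930/(1501/56) = 87930*(56/1501) = 4924080/1501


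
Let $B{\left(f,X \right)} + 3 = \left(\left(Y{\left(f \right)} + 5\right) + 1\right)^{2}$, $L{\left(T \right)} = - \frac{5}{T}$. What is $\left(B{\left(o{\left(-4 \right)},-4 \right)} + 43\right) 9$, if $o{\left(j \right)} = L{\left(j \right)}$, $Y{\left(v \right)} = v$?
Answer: $\frac{13329}{16} \approx 833.06$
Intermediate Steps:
$o{\left(j \right)} = - \frac{5}{j}$
$B{\left(f,X \right)} = -3 + \left(6 + f\right)^{2}$ ($B{\left(f,X \right)} = -3 + \left(\left(f + 5\right) + 1\right)^{2} = -3 + \left(\left(5 + f\right) + 1\right)^{2} = -3 + \left(6 + f\right)^{2}$)
$\left(B{\left(o{\left(-4 \right)},-4 \right)} + 43\right) 9 = \left(\left(-3 + \left(6 - \frac{5}{-4}\right)^{2}\right) + 43\right) 9 = \left(\left(-3 + \left(6 - - \frac{5}{4}\right)^{2}\right) + 43\right) 9 = \left(\left(-3 + \left(6 + \frac{5}{4}\right)^{2}\right) + 43\right) 9 = \left(\left(-3 + \left(\frac{29}{4}\right)^{2}\right) + 43\right) 9 = \left(\left(-3 + \frac{841}{16}\right) + 43\right) 9 = \left(\frac{793}{16} + 43\right) 9 = \frac{1481}{16} \cdot 9 = \frac{13329}{16}$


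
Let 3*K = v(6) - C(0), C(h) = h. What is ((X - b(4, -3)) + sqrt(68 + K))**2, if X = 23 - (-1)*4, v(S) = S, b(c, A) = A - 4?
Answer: (34 + sqrt(70))**2 ≈ 1794.9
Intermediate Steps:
b(c, A) = -4 + A
K = 2 (K = (6 - 1*0)/3 = (6 + 0)/3 = (1/3)*6 = 2)
X = 27 (X = 23 - 1*(-4) = 23 + 4 = 27)
((X - b(4, -3)) + sqrt(68 + K))**2 = ((27 - (-4 - 3)) + sqrt(68 + 2))**2 = ((27 - 1*(-7)) + sqrt(70))**2 = ((27 + 7) + sqrt(70))**2 = (34 + sqrt(70))**2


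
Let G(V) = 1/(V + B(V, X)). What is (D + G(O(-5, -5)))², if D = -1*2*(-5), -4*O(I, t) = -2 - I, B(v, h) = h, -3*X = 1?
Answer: 13924/169 ≈ 82.391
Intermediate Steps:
X = -⅓ (X = -⅓*1 = -⅓ ≈ -0.33333)
O(I, t) = ½ + I/4 (O(I, t) = -(-2 - I)/4 = ½ + I/4)
G(V) = 1/(-⅓ + V) (G(V) = 1/(V - ⅓) = 1/(-⅓ + V))
D = 10 (D = -2*(-5) = 10)
(D + G(O(-5, -5)))² = (10 + 3/(-1 + 3*(½ + (¼)*(-5))))² = (10 + 3/(-1 + 3*(½ - 5/4)))² = (10 + 3/(-1 + 3*(-¾)))² = (10 + 3/(-1 - 9/4))² = (10 + 3/(-13/4))² = (10 + 3*(-4/13))² = (10 - 12/13)² = (118/13)² = 13924/169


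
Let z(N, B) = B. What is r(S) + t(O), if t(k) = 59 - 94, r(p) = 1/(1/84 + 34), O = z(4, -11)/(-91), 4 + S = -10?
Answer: -99911/2857 ≈ -34.971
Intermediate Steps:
S = -14 (S = -4 - 10 = -14)
O = 11/91 (O = -11/(-91) = -11*(-1/91) = 11/91 ≈ 0.12088)
r(p) = 84/2857 (r(p) = 1/(1/84 + 34) = 1/(2857/84) = 84/2857)
t(k) = -35
r(S) + t(O) = 84/2857 - 35 = -99911/2857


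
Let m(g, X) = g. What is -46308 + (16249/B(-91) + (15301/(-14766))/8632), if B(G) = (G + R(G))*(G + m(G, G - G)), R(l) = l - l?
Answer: -35137978673243/758804592 ≈ -46307.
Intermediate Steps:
R(l) = 0
B(G) = 2*G² (B(G) = (G + 0)*(G + G) = G*(2*G) = 2*G²)
-46308 + (16249/B(-91) + (15301/(-14766))/8632) = -46308 + (16249/((2*(-91)²)) + (15301/(-14766))/8632) = -46308 + (16249/((2*8281)) + (15301*(-1/14766))*(1/8632)) = -46308 + (16249/16562 - 143/138*1/8632) = -46308 + (16249*(1/16562) - 11/91632) = -46308 + (16249/16562 - 11/91632) = -46308 + 744373093/758804592 = -35137978673243/758804592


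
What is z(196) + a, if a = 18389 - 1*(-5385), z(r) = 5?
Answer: 23779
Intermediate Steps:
a = 23774 (a = 18389 + 5385 = 23774)
z(196) + a = 5 + 23774 = 23779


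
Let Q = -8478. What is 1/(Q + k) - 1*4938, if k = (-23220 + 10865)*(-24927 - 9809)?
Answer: -2119166412275/429154802 ≈ -4938.0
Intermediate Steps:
k = 429163280 (k = -12355*(-34736) = 429163280)
1/(Q + k) - 1*4938 = 1/(-8478 + 429163280) - 1*4938 = 1/429154802 - 4938 = -2119166412275/429154802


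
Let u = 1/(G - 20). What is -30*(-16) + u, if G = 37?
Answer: 8161/17 ≈ 480.06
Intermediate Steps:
u = 1/17 (u = 1/(37 - 20) = 1/17 ≈ 0.058824)
-30*(-16) + u = -30*(-16) + 1/17 = 480 + 1/17 = 8161/17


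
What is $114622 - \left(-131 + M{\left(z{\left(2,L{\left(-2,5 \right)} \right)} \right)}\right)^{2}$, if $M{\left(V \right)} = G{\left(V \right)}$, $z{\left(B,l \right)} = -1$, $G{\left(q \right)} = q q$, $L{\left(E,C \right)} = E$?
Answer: $97722$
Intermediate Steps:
$G{\left(q \right)} = q^{2}$
$M{\left(V \right)} = V^{2}$
$114622 - \left(-131 + M{\left(z{\left(2,L{\left(-2,5 \right)} \right)} \right)}\right)^{2} = 114622 - \left(-131 + \left(-1\right)^{2}\right)^{2} = 114622 - \left(-131 + 1\right)^{2} = 114622 - \left(-130\right)^{2} = 114622 - 16900 = 97722$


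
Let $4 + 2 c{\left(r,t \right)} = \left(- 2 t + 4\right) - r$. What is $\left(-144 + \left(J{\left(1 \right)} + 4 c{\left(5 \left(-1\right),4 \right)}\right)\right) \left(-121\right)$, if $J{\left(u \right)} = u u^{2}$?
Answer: $18029$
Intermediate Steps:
$J{\left(u \right)} = u^{3}$
$c{\left(r,t \right)} = - t - \frac{r}{2}$ ($c{\left(r,t \right)} = -2 + \frac{\left(- 2 t + 4\right) - r}{2} = -2 + \frac{\left(4 - 2 t\right) - r}{2} = -2 + \frac{4 - r - 2 t}{2} = -2 - \left(-2 + t + \frac{r}{2}\right) = - t - \frac{r}{2}$)
$\left(-144 + \left(J{\left(1 \right)} + 4 c{\left(5 \left(-1\right),4 \right)}\right)\right) \left(-121\right) = \left(-144 + \left(1^{3} + 4 \left(\left(-1\right) 4 - \frac{5 \left(-1\right)}{2}\right)\right)\right) \left(-121\right) = \left(-144 + \left(1 + 4 \left(-4 - - \frac{5}{2}\right)\right)\right) \left(-121\right) = \left(-144 + \left(1 + 4 \left(-4 + \frac{5}{2}\right)\right)\right) \left(-121\right) = \left(-144 + \left(1 + 4 \left(- \frac{3}{2}\right)\right)\right) \left(-121\right) = \left(-144 + \left(1 - 6\right)\right) \left(-121\right) = \left(-144 - 5\right) \left(-121\right) = \left(-149\right) \left(-121\right) = 18029$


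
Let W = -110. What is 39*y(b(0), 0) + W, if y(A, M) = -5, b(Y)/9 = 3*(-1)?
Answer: -305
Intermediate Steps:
b(Y) = -27 (b(Y) = 9*(3*(-1)) = 9*(-3) = -27)
39*y(b(0), 0) + W = 39*(-5) - 110 = -195 - 110 = -305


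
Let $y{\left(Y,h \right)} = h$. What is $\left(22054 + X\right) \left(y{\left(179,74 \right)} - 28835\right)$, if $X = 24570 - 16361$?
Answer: $-870394143$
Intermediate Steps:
$X = 8209$
$\left(22054 + X\right) \left(y{\left(179,74 \right)} - 28835\right) = \left(22054 + 8209\right) \left(74 - 28835\right) = 30263 \left(-28761\right) = -870394143$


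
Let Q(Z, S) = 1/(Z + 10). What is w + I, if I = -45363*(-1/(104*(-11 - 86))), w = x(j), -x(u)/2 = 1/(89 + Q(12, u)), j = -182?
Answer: -89309989/19762392 ≈ -4.5192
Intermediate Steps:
Q(Z, S) = 1/(10 + Z)
x(u) = -44/1959 (x(u) = -2/(89 + 1/(10 + 12)) = -2/(89 + 1/22) = -2/1959/22 = -2*22/1959 = -44/1959)
w = -44/1959 ≈ -0.022460
I = -45363/10088 (I = -45363/((-97*(-104))) = -45363/10088 ≈ -4.4967)
w + I = -44/1959 - 45363/10088 = -89309989/19762392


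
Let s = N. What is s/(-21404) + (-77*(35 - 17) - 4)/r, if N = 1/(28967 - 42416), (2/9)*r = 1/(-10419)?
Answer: 308810462404027/95954132 ≈ 3.2183e+6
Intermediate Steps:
r = -3/6946 (r = (9/2)/(-10419) = (9/2)*(-1/10419) = -3/6946 ≈ -0.00043190)
N = -1/13449 (N = 1/(-13449) = -1/13449 ≈ -7.4355e-5)
s = -1/13449 ≈ -7.4355e-5
s/(-21404) + (-77*(35 - 17) - 4)/r = -1/13449/(-21404) + (-77*(35 - 17) - 4)/(-3/6946) = -1/13449*(-1/21404) + (-77*18 - 4)*(-6946/3) = 1/287862396 + (-1386 - 4)*(-6946/3) = 1/287862396 - 1390*(-6946/3) = 1/287862396 + 9654940/3 = 308810462404027/95954132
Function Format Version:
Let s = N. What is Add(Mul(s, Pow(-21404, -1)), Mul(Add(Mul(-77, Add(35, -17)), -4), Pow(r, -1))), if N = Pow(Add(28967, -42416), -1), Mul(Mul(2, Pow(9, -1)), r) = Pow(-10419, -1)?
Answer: Rational(308810462404027, 95954132) ≈ 3.2183e+6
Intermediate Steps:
r = Rational(-3, 6946) (r = Mul(Rational(9, 2), Pow(-10419, -1)) = Mul(Rational(9, 2), Rational(-1, 10419)) = Rational(-3, 6946) ≈ -0.00043190)
N = Rational(-1, 13449) (N = Pow(-13449, -1) = Rational(-1, 13449) ≈ -7.4355e-5)
s = Rational(-1, 13449) ≈ -7.4355e-5
Add(Mul(s, Pow(-21404, -1)), Mul(Add(Mul(-77, Add(35, -17)), -4), Pow(r, -1))) = Add(Mul(Rational(-1, 13449), Pow(-21404, -1)), Mul(Add(Mul(-77, Add(35, -17)), -4), Pow(Rational(-3, 6946), -1))) = Add(Mul(Rational(-1, 13449), Rational(-1, 21404)), Mul(Add(Mul(-77, 18), -4), Rational(-6946, 3))) = Add(Rational(1, 287862396), Mul(Add(-1386, -4), Rational(-6946, 3))) = Add(Rational(1, 287862396), Mul(-1390, Rational(-6946, 3))) = Add(Rational(1, 287862396), Rational(9654940, 3)) = Rational(308810462404027, 95954132)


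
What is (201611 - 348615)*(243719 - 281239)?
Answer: 5515590080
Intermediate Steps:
(201611 - 348615)*(243719 - 281239) = -147004*(-37520) = 5515590080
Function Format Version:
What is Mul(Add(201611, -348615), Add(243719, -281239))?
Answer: 5515590080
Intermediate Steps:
Mul(Add(201611, -348615), Add(243719, -281239)) = Mul(-147004, -37520) = 5515590080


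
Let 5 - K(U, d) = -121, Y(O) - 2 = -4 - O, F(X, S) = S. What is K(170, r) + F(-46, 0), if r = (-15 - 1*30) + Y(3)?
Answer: 126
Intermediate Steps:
Y(O) = -2 - O (Y(O) = 2 + (-4 - O) = -2 - O)
r = -50 (r = (-15 - 1*30) + (-2 - 1*3) = (-15 - 30) + (-2 - 3) = -45 - 5 = -50)
K(U, d) = 126 (K(U, d) = 5 - 1*(-121) = 5 + 121 = 126)
K(170, r) + F(-46, 0) = 126 + 0 = 126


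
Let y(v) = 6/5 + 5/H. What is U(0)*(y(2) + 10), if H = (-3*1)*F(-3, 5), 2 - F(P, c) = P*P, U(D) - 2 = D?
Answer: 2402/105 ≈ 22.876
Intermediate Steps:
U(D) = 2 + D
F(P, c) = 2 - P² (F(P, c) = 2 - P*P = 2 - P²)
H = 21 (H = (-3*1)*(2 - 1*(-3)²) = -3*(2 - 1*9) = -3*(2 - 9) = -3*(-7) = 21)
y(v) = 151/105 (y(v) = 6/5 + 5/21 = 151/105)
U(0)*(y(2) + 10) = (2 + 0)*(151/105 + 10) = 2*(1201/105) = 2402/105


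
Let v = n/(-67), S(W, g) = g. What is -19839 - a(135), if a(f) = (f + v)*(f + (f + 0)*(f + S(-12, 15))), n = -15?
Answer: -186017313/67 ≈ -2.7764e+6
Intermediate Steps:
v = 15/67 (v = -15/(-67) = -15*(-1/67) = 15/67 ≈ 0.22388)
a(f) = (15/67 + f)*(f + f*(15 + f)) (a(f) = (f + 15/67)*(f + (f + 0)*(f + 15)) = (15/67 + f)*(f + f*(15 + f)))
-19839 - a(135) = -19839 - 135*(240 + 67*135² + 1087*135)/67 = -19839 - 135*(240 + 67*18225 + 146745)/67 = -19839 - 135*(240 + 1221075 + 146745)/67 = -19839 - 135*1368060/67 = -19839 - 1*184688100/67 = -19839 - 184688100/67 = -186017313/67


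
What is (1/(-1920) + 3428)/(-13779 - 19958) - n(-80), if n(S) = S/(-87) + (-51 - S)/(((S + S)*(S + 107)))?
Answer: -17150357431/16906285440 ≈ -1.0144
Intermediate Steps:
n(S) = -S/87 + (-51 - S)/(2*S*(107 + S)) (n(S) = S*(-1/87) + (-51 - S)/(((2*S)*(107 + S))) = -S/87 + (-51 - S)/((2*S*(107 + S))) = -S/87 + (-51 - S)*(1/(2*S*(107 + S))) = -S/87 + (-51 - S)/(2*S*(107 + S)))
(1/(-1920) + 3428)/(-13779 - 19958) - n(-80) = (1/(-1920) + 3428)/(-13779 - 19958) - (-4437 - 214*(-80)² - 87*(-80) - 2*(-80)³)/(174*(-80)*(107 - 80)) = (-1/1920 + 3428)/(-33737) - (-1)*(-4437 - 214*6400 + 6960 - 2*(-512000))/(174*80*27) = (6581759/1920)*(-1/33737) - (-1)*(-4437 - 1369600 + 6960 + 1024000)/(174*80*27) = -6581759/64775040 - (-1)*(-343077)/(174*80*27) = -6581759/64775040 - 1*114359/125280 = -6581759/64775040 - 114359/125280 = -17150357431/16906285440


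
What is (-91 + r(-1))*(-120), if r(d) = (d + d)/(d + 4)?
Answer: 11000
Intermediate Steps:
r(d) = 2*d/(4 + d) (r(d) = (2*d)/(4 + d) = 2*d/(4 + d))
(-91 + r(-1))*(-120) = (-91 + 2*(-1)/(4 - 1))*(-120) = (-91 + 2*(-1)/3)*(-120) = (-91 + 2*(-1)*(1/3))*(-120) = (-91 - 2/3)*(-120) = -275/3*(-120) = 11000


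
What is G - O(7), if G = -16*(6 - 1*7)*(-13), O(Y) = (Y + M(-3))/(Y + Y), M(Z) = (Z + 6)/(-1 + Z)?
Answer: -11673/56 ≈ -208.45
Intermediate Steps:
M(Z) = (6 + Z)/(-1 + Z)
O(Y) = (-¾ + Y)/(2*Y) (O(Y) = (Y + (6 - 3)/(-1 - 3))/(Y + Y) = (Y + 3/(-4))/((2*Y)) = (Y - ¼*3)*(1/(2*Y)) = (Y - ¾)*(1/(2*Y)) = (-¾ + Y)*(1/(2*Y)) = (-¾ + Y)/(2*Y))
G = -208 (G = -16*(6 - 7)*(-13) = -16*(-1)*(-13) = 16*(-13) = -208)
G - O(7) = -208 - (-3 + 4*7)/(8*7) = -208 - (-3 + 28)/(8*7) = -208 - 25/(8*7) = -208 - 1*25/56 = -208 - 25/56 = -11673/56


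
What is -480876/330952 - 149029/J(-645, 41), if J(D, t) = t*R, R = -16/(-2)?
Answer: -150851137/330952 ≈ -455.81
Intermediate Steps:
R = 8 (R = -16*(-1/2) = 8)
J(D, t) = 8*t (J(D, t) = t*8 = 8*t)
-480876/330952 - 149029/J(-645, 41) = -480876/330952 - 149029/(8*41) = -480876*1/330952 - 149029/328 = -120219/82738 - 149029*1/328 = -120219/82738 - 149029/328 = -150851137/330952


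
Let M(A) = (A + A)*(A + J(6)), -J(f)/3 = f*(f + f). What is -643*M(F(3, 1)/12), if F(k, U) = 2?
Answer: 832685/18 ≈ 46260.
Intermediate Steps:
J(f) = -6*f**2 (J(f) = -3*f*(f + f) = -3*f*2*f = -6*f**2)
M(A) = 2*A*(-216 + A) (M(A) = (A + A)*(A - 6*6**2) = (2*A)*(A - 6*36) = (2*A)*(A - 216) = (2*A)*(-216 + A) = 2*A*(-216 + A))
-643*M(F(3, 1)/12) = -1286*2/12*(-216 + 2/12) = -1286*2*(1/12)*(-216 + 2*(1/12)) = -1286*(-216 + 1/6)/6 = -1286*(-1295)/(6*6) = -643*(-1295/18) = 832685/18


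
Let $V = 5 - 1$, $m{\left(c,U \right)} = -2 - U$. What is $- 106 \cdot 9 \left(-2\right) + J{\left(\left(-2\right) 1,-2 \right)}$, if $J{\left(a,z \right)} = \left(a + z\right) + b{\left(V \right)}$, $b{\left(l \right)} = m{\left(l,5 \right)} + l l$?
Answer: $1913$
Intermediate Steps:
$V = 4$
$b{\left(l \right)} = -7 + l^{2}$ ($b{\left(l \right)} = \left(-2 - 5\right) + l l = \left(-2 - 5\right) + l^{2} = -7 + l^{2}$)
$J{\left(a,z \right)} = 9 + a + z$ ($J{\left(a,z \right)} = \left(a + z\right) - \left(7 - 4^{2}\right) = \left(a + z\right) + \left(-7 + 16\right) = \left(a + z\right) + 9 = 9 + a + z$)
$- 106 \cdot 9 \left(-2\right) + J{\left(\left(-2\right) 1,-2 \right)} = - 106 \cdot 9 \left(-2\right) - -5 = \left(-106\right) \left(-18\right) - -5 = 1908 + 5 = 1913$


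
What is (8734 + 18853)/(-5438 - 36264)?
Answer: -27587/41702 ≈ -0.66153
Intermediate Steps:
(8734 + 18853)/(-5438 - 36264) = 27587/(-41702) = 27587*(-1/41702) = -27587/41702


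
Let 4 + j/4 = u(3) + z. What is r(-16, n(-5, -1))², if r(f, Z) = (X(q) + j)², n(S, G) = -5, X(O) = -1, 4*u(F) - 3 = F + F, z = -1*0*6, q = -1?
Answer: 4096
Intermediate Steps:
z = 0 (z = 0*6 = 0)
u(F) = ¾ + F/2 (u(F) = ¾ + (F + F)/4 = ¾ + (2*F)/4 = ¾ + F/2)
j = -7 (j = -16 + 4*((¾ + (½)*3) + 0) = -16 + 4*((¾ + 3/2) + 0) = -16 + 4*(9/4 + 0) = -16 + 4*(9/4) = -16 + 9 = -7)
r(f, Z) = 64 (r(f, Z) = (-1 - 7)² = (-8)² = 64)
r(-16, n(-5, -1))² = 64² = 4096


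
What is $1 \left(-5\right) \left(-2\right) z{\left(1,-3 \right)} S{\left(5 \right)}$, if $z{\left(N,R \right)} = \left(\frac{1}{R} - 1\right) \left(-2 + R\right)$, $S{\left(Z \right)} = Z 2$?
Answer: $\frac{2000}{3} \approx 666.67$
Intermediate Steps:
$S{\left(Z \right)} = 2 Z$
$z{\left(N,R \right)} = \left(-1 + \frac{1}{R}\right) \left(-2 + R\right)$
$1 \left(-5\right) \left(-2\right) z{\left(1,-3 \right)} S{\left(5 \right)} = 1 \left(-5\right) \left(-2\right) \left(3 - -3 - \frac{2}{-3}\right) 2 \cdot 5 = \left(-5\right) \left(-2\right) \left(3 + 3 - - \frac{2}{3}\right) 10 = 10 \left(3 + 3 + \frac{2}{3}\right) 10 = 10 \cdot \frac{20}{3} \cdot 10 = \frac{200}{3} \cdot 10 = \frac{2000}{3}$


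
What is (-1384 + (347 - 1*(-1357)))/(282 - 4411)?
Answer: -320/4129 ≈ -0.077501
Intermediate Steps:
(-1384 + (347 - 1*(-1357)))/(282 - 4411) = (-1384 + (347 + 1357))/(-4129) = (-1384 + 1704)*(-1/4129) = 320*(-1/4129) = -320/4129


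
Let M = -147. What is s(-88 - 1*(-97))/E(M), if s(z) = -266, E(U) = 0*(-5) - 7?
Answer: 38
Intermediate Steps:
E(U) = -7 (E(U) = 0 - 7 = -7)
s(-88 - 1*(-97))/E(M) = -266/(-7) = -266*(-⅐) = 38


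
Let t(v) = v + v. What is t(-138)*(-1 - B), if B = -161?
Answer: -44160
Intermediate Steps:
t(v) = 2*v
t(-138)*(-1 - B) = (2*(-138))*(-1 - 1*(-161)) = -276*(-1 + 161) = -276*160 = -44160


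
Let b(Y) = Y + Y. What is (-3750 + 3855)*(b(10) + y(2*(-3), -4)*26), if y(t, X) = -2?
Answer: -3360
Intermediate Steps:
b(Y) = 2*Y
(-3750 + 3855)*(b(10) + y(2*(-3), -4)*26) = (-3750 + 3855)*(2*10 - 2*26) = 105*(20 - 52) = 105*(-32) = -3360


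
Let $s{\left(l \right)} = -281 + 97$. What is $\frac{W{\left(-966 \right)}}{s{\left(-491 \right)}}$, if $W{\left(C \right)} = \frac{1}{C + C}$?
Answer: $\frac{1}{355488} \approx 2.813 \cdot 10^{-6}$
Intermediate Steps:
$s{\left(l \right)} = -184$
$W{\left(C \right)} = \frac{1}{2 C}$
$\frac{W{\left(-966 \right)}}{s{\left(-491 \right)}} = \frac{\frac{1}{2} \frac{1}{-966}}{-184} = \frac{1}{2} \left(- \frac{1}{966}\right) \left(- \frac{1}{184}\right) = \left(- \frac{1}{1932}\right) \left(- \frac{1}{184}\right) = \frac{1}{355488}$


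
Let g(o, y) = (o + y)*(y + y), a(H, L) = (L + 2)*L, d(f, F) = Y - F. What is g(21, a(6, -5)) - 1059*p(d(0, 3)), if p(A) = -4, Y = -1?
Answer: 5316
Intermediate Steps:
d(f, F) = -1 - F
a(H, L) = L*(2 + L) (a(H, L) = (2 + L)*L = L*(2 + L))
g(o, y) = 2*y*(o + y) (g(o, y) = (o + y)*(2*y) = 2*y*(o + y))
g(21, a(6, -5)) - 1059*p(d(0, 3)) = 2*(-5*(2 - 5))*(21 - 5*(2 - 5)) - 1059*(-4) = 2*(-5*(-3))*(21 - 5*(-3)) + 4236 = 2*15*(21 + 15) + 4236 = 2*15*36 + 4236 = 1080 + 4236 = 5316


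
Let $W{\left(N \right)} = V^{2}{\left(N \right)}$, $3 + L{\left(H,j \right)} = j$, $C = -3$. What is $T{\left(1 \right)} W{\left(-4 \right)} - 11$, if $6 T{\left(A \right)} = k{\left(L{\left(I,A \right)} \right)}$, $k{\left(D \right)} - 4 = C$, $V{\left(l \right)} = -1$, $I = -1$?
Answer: $- \frac{65}{6} \approx -10.833$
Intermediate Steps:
$L{\left(H,j \right)} = -3 + j$
$k{\left(D \right)} = 1$ ($k{\left(D \right)} = 4 - 3 = 1$)
$T{\left(A \right)} = \frac{1}{6}$ ($T{\left(A \right)} = \frac{1}{6} \cdot 1 = \frac{1}{6}$)
$W{\left(N \right)} = 1$ ($W{\left(N \right)} = \left(-1\right)^{2} = 1$)
$T{\left(1 \right)} W{\left(-4 \right)} - 11 = \frac{1}{6} \cdot 1 - 11 = \frac{1}{6} - 11 = - \frac{65}{6}$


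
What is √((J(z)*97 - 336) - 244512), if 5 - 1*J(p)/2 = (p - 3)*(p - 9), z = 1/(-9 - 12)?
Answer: I*√109909238/21 ≈ 499.23*I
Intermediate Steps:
z = -1/21 (z = 1/(-21) = -1/21 ≈ -0.047619)
J(p) = 10 - 2*(-9 + p)*(-3 + p) (J(p) = 10 - 2*(p - 3)*(p - 9) = 10 - 2*(-3 + p)*(-9 + p) = 10 - 2*(-9 + p)*(-3 + p))
√((J(z)*97 - 336) - 244512) = √(((-44 - 2*(-1/21)² + 24*(-1/21))*97 - 336) - 244512) = √(((-44 - 2*1/441 - 8/7)*97 - 336) - 244512) = √(((-44 - 2/441 - 8/7)*97 - 336) - 244512) = √((-19910/441*97 - 336) - 244512) = √((-1931270/441 - 336) - 244512) = √(-2079446/441 - 244512) = √(-109909238/441) = I*√109909238/21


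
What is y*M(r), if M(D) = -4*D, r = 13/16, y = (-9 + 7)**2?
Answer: -13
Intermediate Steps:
y = 4 (y = (-2)**2 = 4)
r = 13/16 (r = 13*(1/16) = 13/16 ≈ 0.81250)
y*M(r) = 4*(-4*13/16) = 4*(-13/4) = -13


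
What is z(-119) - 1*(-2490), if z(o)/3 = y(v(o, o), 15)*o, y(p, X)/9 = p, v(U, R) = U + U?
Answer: 767184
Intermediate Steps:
v(U, R) = 2*U
y(p, X) = 9*p
z(o) = 54*o**2 (z(o) = 3*((9*(2*o))*o) = 3*((18*o)*o) = 3*(18*o**2) = 54*o**2)
z(-119) - 1*(-2490) = 54*(-119)**2 - 1*(-2490) = 54*14161 + 2490 = 764694 + 2490 = 767184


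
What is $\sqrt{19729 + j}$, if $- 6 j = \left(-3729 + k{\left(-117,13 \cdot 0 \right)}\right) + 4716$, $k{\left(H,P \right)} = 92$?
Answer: $\frac{\sqrt{703770}}{6} \approx 139.82$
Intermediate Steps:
$j = - \frac{1079}{6}$ ($j = - \frac{\left(-3729 + 92\right) + 4716}{6} = - \frac{-3637 + 4716}{6} = \left(- \frac{1}{6}\right) 1079 = - \frac{1079}{6} \approx -179.83$)
$\sqrt{19729 + j} = \sqrt{19729 - \frac{1079}{6}} = \sqrt{\frac{117295}{6}} = \frac{\sqrt{703770}}{6}$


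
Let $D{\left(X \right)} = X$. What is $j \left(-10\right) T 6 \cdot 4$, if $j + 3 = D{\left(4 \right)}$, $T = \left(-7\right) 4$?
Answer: $6720$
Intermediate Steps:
$T = -28$
$j = 1$ ($j = -3 + 4 = 1$)
$j \left(-10\right) T 6 \cdot 4 = 1 \left(-10\right) \left(-28\right) 6 \cdot 4 = \left(-10\right) \left(-28\right) 24 = 280 \cdot 24 = 6720$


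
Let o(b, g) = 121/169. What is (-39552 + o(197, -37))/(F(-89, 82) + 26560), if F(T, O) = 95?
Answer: -6684167/4504695 ≈ -1.4838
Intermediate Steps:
o(b, g) = 121/169 (o(b, g) = 121*(1/169) = 121/169)
(-39552 + o(197, -37))/(F(-89, 82) + 26560) = (-39552 + 121/169)/(95 + 26560) = -6684167/169/26655 = -6684167/169*1/26655 = -6684167/4504695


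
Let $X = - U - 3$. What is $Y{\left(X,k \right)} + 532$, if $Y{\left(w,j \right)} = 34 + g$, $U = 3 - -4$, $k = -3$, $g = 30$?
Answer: $596$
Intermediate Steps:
$U = 7$ ($U = 3 + 4 = 7$)
$X = -10$ ($X = \left(-1\right) 7 - 3 = -7 - 3 = -10$)
$Y{\left(w,j \right)} = 64$ ($Y{\left(w,j \right)} = 34 + 30 = 64$)
$Y{\left(X,k \right)} + 532 = 64 + 532 = 596$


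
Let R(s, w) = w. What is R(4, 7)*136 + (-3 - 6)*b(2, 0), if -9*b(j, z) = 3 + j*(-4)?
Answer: 947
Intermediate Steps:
b(j, z) = -⅓ + 4*j/9 (b(j, z) = -(3 + j*(-4))/9 = -(3 - 4*j)/9 = -⅓ + 4*j/9)
R(4, 7)*136 + (-3 - 6)*b(2, 0) = 7*136 + (-3 - 6)*(-⅓ + (4/9)*2) = 952 - 9*(-⅓ + 8/9) = 952 - 9*5/9 = 952 - 5 = 947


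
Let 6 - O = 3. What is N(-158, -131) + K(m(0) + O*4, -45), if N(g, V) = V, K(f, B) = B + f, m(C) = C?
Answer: -164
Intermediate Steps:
O = 3 (O = 6 - 1*3 = 6 - 3 = 3)
N(-158, -131) + K(m(0) + O*4, -45) = -131 + (-45 + (0 + 3*4)) = -131 + (-45 + (0 + 12)) = -131 + (-45 + 12) = -131 - 33 = -164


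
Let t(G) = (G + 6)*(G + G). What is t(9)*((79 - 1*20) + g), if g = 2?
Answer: 16470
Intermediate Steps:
t(G) = 2*G*(6 + G) (t(G) = (6 + G)*(2*G) = 2*G*(6 + G))
t(9)*((79 - 1*20) + g) = (2*9*(6 + 9))*((79 - 1*20) + 2) = (2*9*15)*((79 - 20) + 2) = 270*(59 + 2) = 270*61 = 16470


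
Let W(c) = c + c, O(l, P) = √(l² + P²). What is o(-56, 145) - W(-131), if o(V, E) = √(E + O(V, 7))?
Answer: 262 + √(145 + 7*√65) ≈ 276.19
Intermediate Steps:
O(l, P) = √(P² + l²)
o(V, E) = √(E + √(49 + V²)) (o(V, E) = √(E + √(7² + V²)) = √(E + √(49 + V²)))
W(c) = 2*c
o(-56, 145) - W(-131) = √(145 + √(49 + (-56)²)) - 2*(-131) = √(145 + √(49 + 3136)) - 1*(-262) = √(145 + √3185) + 262 = √(145 + 7*√65) + 262 = 262 + √(145 + 7*√65)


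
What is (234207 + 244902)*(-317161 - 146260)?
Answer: -222029171889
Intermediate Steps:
(234207 + 244902)*(-317161 - 146260) = 479109*(-463421) = -222029171889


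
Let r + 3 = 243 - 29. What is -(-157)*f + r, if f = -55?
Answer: -8424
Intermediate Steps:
r = 211 (r = -3 + (243 - 29) = -3 + 214 = 211)
-(-157)*f + r = -(-157)*(-55) + 211 = -157*55 + 211 = -8635 + 211 = -8424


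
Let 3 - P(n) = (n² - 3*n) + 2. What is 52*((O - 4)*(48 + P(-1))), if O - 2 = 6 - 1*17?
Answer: -30420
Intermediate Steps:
O = -9 (O = 2 + (6 - 1*17) = 2 + (6 - 17) = 2 - 11 = -9)
P(n) = 1 - n² + 3*n (P(n) = 3 - ((n² - 3*n) + 2) = 3 - (2 + n² - 3*n) = 3 + (-2 - n² + 3*n) = 1 - n² + 3*n)
52*((O - 4)*(48 + P(-1))) = 52*((-9 - 4)*(48 + (1 - 1*(-1)² + 3*(-1)))) = 52*(-13*(48 + (1 - 1*1 - 3))) = 52*(-13*(48 + (1 - 1 - 3))) = 52*(-13*(48 - 3)) = 52*(-13*45) = 52*(-585) = -30420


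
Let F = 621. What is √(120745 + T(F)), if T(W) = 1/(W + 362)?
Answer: 4*√7292160393/983 ≈ 347.48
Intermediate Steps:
T(W) = 1/(362 + W)
√(120745 + T(F)) = √(120745 + 1/(362 + 621)) = √(120745 + 1/983) = √(118692336/983) = 4*√7292160393/983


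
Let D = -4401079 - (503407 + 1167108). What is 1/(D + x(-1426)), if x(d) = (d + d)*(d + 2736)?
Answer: -1/9807714 ≈ -1.0196e-7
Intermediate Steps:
x(d) = 2*d*(2736 + d) (x(d) = (2*d)*(2736 + d) = 2*d*(2736 + d))
D = -6071594 (D = -4401079 - 1*1670515 = -4401079 - 1670515 = -6071594)
1/(D + x(-1426)) = 1/(-6071594 + 2*(-1426)*(2736 - 1426)) = 1/(-6071594 + 2*(-1426)*1310) = 1/(-6071594 - 3736120) = 1/(-9807714) = -1/9807714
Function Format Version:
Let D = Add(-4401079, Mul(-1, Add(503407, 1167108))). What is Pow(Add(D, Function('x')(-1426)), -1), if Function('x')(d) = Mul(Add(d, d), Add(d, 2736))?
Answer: Rational(-1, 9807714) ≈ -1.0196e-7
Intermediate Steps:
Function('x')(d) = Mul(2, d, Add(2736, d)) (Function('x')(d) = Mul(Mul(2, d), Add(2736, d)) = Mul(2, d, Add(2736, d)))
D = -6071594 (D = Add(-4401079, Mul(-1, 1670515)) = Add(-4401079, -1670515) = -6071594)
Pow(Add(D, Function('x')(-1426)), -1) = Pow(Add(-6071594, Mul(2, -1426, Add(2736, -1426))), -1) = Pow(Add(-6071594, Mul(2, -1426, 1310)), -1) = Pow(Add(-6071594, -3736120), -1) = Pow(-9807714, -1) = Rational(-1, 9807714)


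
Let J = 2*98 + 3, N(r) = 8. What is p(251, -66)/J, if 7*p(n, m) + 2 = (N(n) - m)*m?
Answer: -698/199 ≈ -3.5075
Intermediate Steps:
J = 199 (J = 196 + 3 = 199)
p(n, m) = -2/7 + m*(8 - m)/7 (p(n, m) = -2/7 + ((8 - m)*m)/7 = -2/7 + (m*(8 - m))/7 = -2/7 + m*(8 - m)/7)
p(251, -66)/J = (-2/7 - 1/7*(-66)**2 + (8/7)*(-66))/199 = (-2/7 - 1/7*4356 - 528/7)*(1/199) = (-2/7 - 4356/7 - 528/7)*(1/199) = -698*1/199 = -698/199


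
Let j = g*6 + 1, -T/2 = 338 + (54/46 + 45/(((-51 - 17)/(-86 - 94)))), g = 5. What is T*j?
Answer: -11109904/391 ≈ -28414.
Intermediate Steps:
T = -358384/391 (T = -2*(338 + (54/46 + 45/(((-51 - 17)/(-86 - 94))))) = -2*(338 + (54*(1/46) + 45/((-68/(-180))))) = -2*(338 + (27/23 + 45/((-68*(-1/180))))) = -2*(338 + (27/23 + 45/(17/45))) = -2*(338 + (27/23 + 45*(45/17))) = -2*(338 + (27/23 + 2025/17)) = -2*(338 + 47034/391) = -2*179192/391 = -358384/391 ≈ -916.58)
j = 31 (j = 5*6 + 1 = 30 + 1 = 31)
T*j = -358384/391*31 = -11109904/391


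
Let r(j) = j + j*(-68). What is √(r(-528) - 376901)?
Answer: 5*I*√13661 ≈ 584.4*I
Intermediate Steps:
r(j) = -67*j (r(j) = j - 68*j = -67*j)
√(r(-528) - 376901) = √(-67*(-528) - 376901) = √(35376 - 376901) = √(-341525) = 5*I*√13661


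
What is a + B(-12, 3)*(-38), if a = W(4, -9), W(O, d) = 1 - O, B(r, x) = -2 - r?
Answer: -383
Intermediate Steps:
a = -3 (a = 1 - 1*4 = 1 - 4 = -3)
a + B(-12, 3)*(-38) = -3 + (-2 - 1*(-12))*(-38) = -3 + (-2 + 12)*(-38) = -3 + 10*(-38) = -3 - 380 = -383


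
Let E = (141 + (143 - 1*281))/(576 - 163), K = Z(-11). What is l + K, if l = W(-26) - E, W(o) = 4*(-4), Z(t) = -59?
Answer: -30978/413 ≈ -75.007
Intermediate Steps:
K = -59
E = 3/413 (E = (141 + (143 - 281))/413 = (141 - 138)*(1/413) = 3*(1/413) = 3/413 ≈ 0.0072639)
W(o) = -16
l = -6611/413 (l = -16 - 1*3/413 = -16 - 3/413 = -6611/413 ≈ -16.007)
l + K = -6611/413 - 59 = -30978/413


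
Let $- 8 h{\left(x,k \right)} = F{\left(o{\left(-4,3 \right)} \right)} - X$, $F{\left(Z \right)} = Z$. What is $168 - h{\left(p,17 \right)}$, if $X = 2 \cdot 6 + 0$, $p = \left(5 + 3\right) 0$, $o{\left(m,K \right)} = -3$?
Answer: $\frac{1329}{8} \approx 166.13$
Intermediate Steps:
$p = 0$ ($p = 8 \cdot 0 = 0$)
$X = 12$ ($X = 12 + 0 = 12$)
$h{\left(x,k \right)} = \frac{15}{8}$ ($h{\left(x,k \right)} = - \frac{-3 - 12}{8} = \left(- \frac{1}{8}\right) \left(-15\right) = \frac{15}{8}$)
$168 - h{\left(p,17 \right)} = 168 - \frac{15}{8} = \frac{1329}{8}$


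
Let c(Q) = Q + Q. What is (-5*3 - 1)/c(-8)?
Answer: 1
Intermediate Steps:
c(Q) = 2*Q
(-5*3 - 1)/c(-8) = (-5*3 - 1)/((2*(-8))) = (-15 - 1)/(-16) = -16*(-1/16) = 1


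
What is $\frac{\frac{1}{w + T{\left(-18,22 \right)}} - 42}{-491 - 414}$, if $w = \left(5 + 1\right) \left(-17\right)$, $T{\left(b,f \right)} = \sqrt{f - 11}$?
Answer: $\frac{436608}{9405665} + \frac{\sqrt{11}}{9405665} \approx 0.04642$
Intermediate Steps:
$T{\left(b,f \right)} = \sqrt{-11 + f}$
$w = -102$ ($w = 6 \left(-17\right) = -102$)
$\frac{\frac{1}{w + T{\left(-18,22 \right)}} - 42}{-491 - 414} = \frac{\frac{1}{-102 + \sqrt{-11 + 22}} - 42}{-491 - 414} = \frac{\frac{1}{-102 + \sqrt{11}} - 42}{-905} = \left(-42 + \frac{1}{-102 + \sqrt{11}}\right) \left(- \frac{1}{905}\right) = \frac{42}{905} - \frac{1}{905 \left(-102 + \sqrt{11}\right)}$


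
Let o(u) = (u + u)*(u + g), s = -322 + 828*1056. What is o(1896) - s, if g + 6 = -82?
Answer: 5981890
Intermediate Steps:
g = -88 (g = -6 - 82 = -88)
s = 874046 (s = -322 + 874368 = 874046)
o(u) = 2*u*(-88 + u) (o(u) = (u + u)*(u - 88) = (2*u)*(-88 + u) = 2*u*(-88 + u))
o(1896) - s = 2*1896*(-88 + 1896) - 1*874046 = 2*1896*1808 - 874046 = 6855936 - 874046 = 5981890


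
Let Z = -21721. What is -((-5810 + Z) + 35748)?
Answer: -8217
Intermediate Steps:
-((-5810 + Z) + 35748) = -((-5810 - 21721) + 35748) = -(-27531 + 35748) = -1*8217 = -8217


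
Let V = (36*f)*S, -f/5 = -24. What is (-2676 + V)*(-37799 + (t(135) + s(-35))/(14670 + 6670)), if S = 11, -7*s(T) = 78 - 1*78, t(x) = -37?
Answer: -9043136744067/5335 ≈ -1.6951e+9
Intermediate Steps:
f = 120 (f = -5*(-24) = 120)
s(T) = 0 (s(T) = -(78 - 1*78)/7 = -(78 - 78)/7 = -1/7*0 = 0)
V = 47520 (V = (36*120)*11 = 4320*11 = 47520)
(-2676 + V)*(-37799 + (t(135) + s(-35))/(14670 + 6670)) = (-2676 + 47520)*(-37799 + (-37 + 0)/(14670 + 6670)) = 44844*(-37799 - 37/21340) = 44844*(-806630697/21340) = -9043136744067/5335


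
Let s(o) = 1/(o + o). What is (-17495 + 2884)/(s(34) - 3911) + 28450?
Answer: 7567185698/265947 ≈ 28454.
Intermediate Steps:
s(o) = 1/(2*o)
(-17495 + 2884)/(s(34) - 3911) + 28450 = (-17495 + 2884)/((1/2)/34 - 3911) + 28450 = -14611/((1/2)*(1/34) - 3911) + 28450 = -14611/(1/68 - 3911) + 28450 = -14611/(-265947/68) + 28450 = -14611*(-68/265947) + 28450 = 993548/265947 + 28450 = 7567185698/265947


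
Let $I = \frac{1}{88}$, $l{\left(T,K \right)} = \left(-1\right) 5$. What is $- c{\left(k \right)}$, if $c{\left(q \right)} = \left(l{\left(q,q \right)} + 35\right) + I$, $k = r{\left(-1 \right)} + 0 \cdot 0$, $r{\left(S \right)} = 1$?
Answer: $- \frac{2641}{88} \approx -30.011$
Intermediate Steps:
$l{\left(T,K \right)} = -5$
$I = \frac{1}{88} \approx 0.011364$
$k = 1$ ($k = 1 + 0 \cdot 0 = 1 + 0 = 1$)
$c{\left(q \right)} = \frac{2641}{88}$ ($c{\left(q \right)} = \left(-5 + 35\right) + \frac{1}{88} = 30 + \frac{1}{88} = \frac{2641}{88}$)
$- c{\left(k \right)} = \left(-1\right) \frac{2641}{88} = - \frac{2641}{88}$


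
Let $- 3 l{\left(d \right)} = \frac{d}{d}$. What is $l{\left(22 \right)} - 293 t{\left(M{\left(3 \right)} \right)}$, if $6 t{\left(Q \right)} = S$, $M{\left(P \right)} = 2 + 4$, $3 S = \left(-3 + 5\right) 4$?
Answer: $- \frac{1175}{9} \approx -130.56$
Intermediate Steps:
$l{\left(d \right)} = - \frac{1}{3}$ ($l{\left(d \right)} = - \frac{d \frac{1}{d}}{3} = \left(- \frac{1}{3}\right) 1 = - \frac{1}{3}$)
$S = \frac{8}{3}$ ($S = \frac{\left(-3 + 5\right) 4}{3} = \frac{2 \cdot 4}{3} = \frac{1}{3} \cdot 8 = \frac{8}{3} \approx 2.6667$)
$M{\left(P \right)} = 6$
$t{\left(Q \right)} = \frac{4}{9}$ ($t{\left(Q \right)} = \frac{1}{6} \cdot \frac{8}{3} = \frac{4}{9}$)
$l{\left(22 \right)} - 293 t{\left(M{\left(3 \right)} \right)} = - \frac{1}{3} - \frac{1172}{9} = - \frac{1175}{9}$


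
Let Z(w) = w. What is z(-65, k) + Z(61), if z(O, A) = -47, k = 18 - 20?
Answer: 14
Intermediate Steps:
k = -2
z(-65, k) + Z(61) = -47 + 61 = 14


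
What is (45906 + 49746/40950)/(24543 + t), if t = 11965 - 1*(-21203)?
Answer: 313316741/393877575 ≈ 0.79547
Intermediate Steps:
t = 33168 (t = 11965 + 21203 = 33168)
(45906 + 49746/40950)/(24543 + t) = (45906 + 49746/40950)/(24543 + 33168) = (45906 + 49746*(1/40950))/57711 = (45906 + 8291/6825)*(1/57711) = (313316741/6825)*(1/57711) = 313316741/393877575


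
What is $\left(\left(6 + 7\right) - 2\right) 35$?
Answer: $385$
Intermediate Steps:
$\left(\left(6 + 7\right) - 2\right) 35 = \left(13 - 2\right) 35 = 11 \cdot 35 = 385$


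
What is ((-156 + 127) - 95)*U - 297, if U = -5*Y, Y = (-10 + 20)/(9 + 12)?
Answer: -37/21 ≈ -1.7619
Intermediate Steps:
Y = 10/21 ≈ 0.47619
U = -50/21 (U = -5*10/21 = -50/21 ≈ -2.3810)
((-156 + 127) - 95)*U - 297 = ((-156 + 127) - 95)*(-50/21) - 297 = (-29 - 95)*(-50/21) - 297 = -124*(-50/21) - 297 = 6200/21 - 297 = -37/21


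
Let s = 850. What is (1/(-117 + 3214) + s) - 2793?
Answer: -6017470/3097 ≈ -1943.0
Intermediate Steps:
(1/(-117 + 3214) + s) - 2793 = (1/(-117 + 3214) + 850) - 2793 = (1/3097 + 850) - 2793 = 2632451/3097 - 2793 = -6017470/3097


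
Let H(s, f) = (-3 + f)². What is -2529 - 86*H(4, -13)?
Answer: -24545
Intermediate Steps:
-2529 - 86*H(4, -13) = -2529 - 86*(-3 - 13)² = -2529 - 86*(-16)² = -2529 - 86*256 = -2529 - 22016 = -24545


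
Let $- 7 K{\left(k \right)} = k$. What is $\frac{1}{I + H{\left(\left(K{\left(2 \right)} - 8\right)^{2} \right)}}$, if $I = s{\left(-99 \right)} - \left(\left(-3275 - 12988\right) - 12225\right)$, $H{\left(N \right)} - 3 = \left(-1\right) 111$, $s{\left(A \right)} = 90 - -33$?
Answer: $\frac{1}{28503} \approx 3.5084 \cdot 10^{-5}$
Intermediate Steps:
$K{\left(k \right)} = - \frac{k}{7}$
$s{\left(A \right)} = 123$ ($s{\left(A \right)} = 90 + 33 = 123$)
$H{\left(N \right)} = -108$ ($H{\left(N \right)} = 3 - 111 = -108$)
$I = 28611$ ($I = 123 - \left(\left(-3275 - 12988\right) - 12225\right) = 123 - \left(-16263 - 12225\right) = 123 - -28488 = 123 + 28488 = 28611$)
$\frac{1}{I + H{\left(\left(K{\left(2 \right)} - 8\right)^{2} \right)}} = \frac{1}{28611 - 108} = \frac{1}{28503}$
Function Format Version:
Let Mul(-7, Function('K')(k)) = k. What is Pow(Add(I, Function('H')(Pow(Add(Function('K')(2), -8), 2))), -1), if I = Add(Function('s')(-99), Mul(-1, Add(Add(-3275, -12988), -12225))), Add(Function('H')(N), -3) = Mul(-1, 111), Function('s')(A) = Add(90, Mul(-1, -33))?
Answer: Rational(1, 28503) ≈ 3.5084e-5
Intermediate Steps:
Function('K')(k) = Mul(Rational(-1, 7), k)
Function('s')(A) = 123 (Function('s')(A) = Add(90, 33) = 123)
Function('H')(N) = -108 (Function('H')(N) = Add(3, Mul(-1, 111)) = Add(3, -111) = -108)
I = 28611 (I = Add(123, Mul(-1, Add(Add(-3275, -12988), -12225))) = Add(123, Mul(-1, Add(-16263, -12225))) = Add(123, Mul(-1, -28488)) = Add(123, 28488) = 28611)
Pow(Add(I, Function('H')(Pow(Add(Function('K')(2), -8), 2))), -1) = Pow(Add(28611, -108), -1) = Pow(28503, -1) = Rational(1, 28503)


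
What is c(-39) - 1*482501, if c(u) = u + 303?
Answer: -482237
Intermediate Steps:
c(u) = 303 + u
c(-39) - 1*482501 = (303 - 39) - 1*482501 = 264 - 482501 = -482237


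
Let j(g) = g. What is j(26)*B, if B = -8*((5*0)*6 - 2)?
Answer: 416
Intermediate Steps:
B = 16 (B = -8*(0*6 - 2) = -8*(0 - 2) = -8*(-2) = 16)
j(26)*B = 26*16 = 416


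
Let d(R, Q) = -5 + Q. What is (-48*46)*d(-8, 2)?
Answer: 6624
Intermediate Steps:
(-48*46)*d(-8, 2) = (-48*46)*(-5 + 2) = -2208*(-3) = 6624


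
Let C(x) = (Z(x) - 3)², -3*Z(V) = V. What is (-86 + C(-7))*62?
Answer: -47740/9 ≈ -5304.4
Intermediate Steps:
Z(V) = -V/3
C(x) = (-3 - x/3)² (C(x) = (-x/3 - 3)² = (-3 - x/3)²)
(-86 + C(-7))*62 = (-86 + (9 - 7)²/9)*62 = (-86 + (⅑)*2²)*62 = (-86 + (⅑)*4)*62 = (-86 + 4/9)*62 = -770/9*62 = -47740/9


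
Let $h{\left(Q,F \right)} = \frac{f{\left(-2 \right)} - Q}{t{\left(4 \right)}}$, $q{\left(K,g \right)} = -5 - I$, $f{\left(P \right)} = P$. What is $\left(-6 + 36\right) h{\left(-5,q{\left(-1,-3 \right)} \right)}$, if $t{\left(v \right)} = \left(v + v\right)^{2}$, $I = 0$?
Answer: $\frac{45}{32} \approx 1.4063$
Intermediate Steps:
$q{\left(K,g \right)} = -5$ ($q{\left(K,g \right)} = -5 - 0 = -5 + 0 = -5$)
$t{\left(v \right)} = 4 v^{2}$ ($t{\left(v \right)} = \left(2 v\right)^{2} = 4 v^{2}$)
$h{\left(Q,F \right)} = - \frac{1}{32} - \frac{Q}{64}$ ($h{\left(Q,F \right)} = \frac{-2 - Q}{4 \cdot 4^{2}} = \frac{-2 - Q}{4 \cdot 16} = \frac{-2 - Q}{64} = \left(-2 - Q\right) \frac{1}{64} = - \frac{1}{32} - \frac{Q}{64}$)
$\left(-6 + 36\right) h{\left(-5,q{\left(-1,-3 \right)} \right)} = \left(-6 + 36\right) \left(- \frac{1}{32} - - \frac{5}{64}\right) = 30 \left(- \frac{1}{32} + \frac{5}{64}\right) = 30 \cdot \frac{3}{64} = \frac{45}{32}$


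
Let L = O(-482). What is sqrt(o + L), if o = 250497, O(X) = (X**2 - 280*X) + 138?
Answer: sqrt(617919) ≈ 786.08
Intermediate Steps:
O(X) = 138 + X**2 - 280*X
L = 367422 (L = 138 + (-482)**2 - 280*(-482) = 138 + 232324 + 134960 = 367422)
sqrt(o + L) = sqrt(250497 + 367422) = sqrt(617919)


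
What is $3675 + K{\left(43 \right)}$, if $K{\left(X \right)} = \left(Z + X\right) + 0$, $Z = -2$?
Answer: $3716$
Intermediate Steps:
$K{\left(X \right)} = -2 + X$ ($K{\left(X \right)} = \left(-2 + X\right) + 0 = -2 + X$)
$3675 + K{\left(43 \right)} = 3675 + \left(-2 + 43\right) = 3675 + 41 = 3716$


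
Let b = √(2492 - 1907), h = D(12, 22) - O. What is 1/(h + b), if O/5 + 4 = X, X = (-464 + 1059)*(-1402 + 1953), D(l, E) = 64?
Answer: -1639141/2686783217296 - 3*√65/2686783217296 ≈ -6.1008e-7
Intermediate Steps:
X = 327845 (X = 595*551 = 327845)
O = 1639205 (O = -20 + 5*327845 = -20 + 1639225 = 1639205)
h = -1639141 (h = 64 - 1*1639205 = 64 - 1639205 = -1639141)
b = 3*√65 (b = √585 = 3*√65 ≈ 24.187)
1/(h + b) = 1/(-1639141 + 3*√65)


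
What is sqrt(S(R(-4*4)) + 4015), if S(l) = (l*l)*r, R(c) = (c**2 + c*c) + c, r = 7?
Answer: 23*sqrt(3263) ≈ 1313.8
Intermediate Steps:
R(c) = c + 2*c**2 (R(c) = (c**2 + c**2) + c = 2*c**2 + c = c + 2*c**2)
S(l) = 7*l**2 (S(l) = (l*l)*7 = l**2*7 = 7*l**2)
sqrt(S(R(-4*4)) + 4015) = sqrt(7*((-4*4)*(1 + 2*(-4*4)))**2 + 4015) = sqrt(7*(-16*(1 + 2*(-16)))**2 + 4015) = sqrt(7*(-16*(1 - 32))**2 + 4015) = sqrt(7*(-16*(-31))**2 + 4015) = sqrt(7*496**2 + 4015) = sqrt(7*246016 + 4015) = sqrt(1722112 + 4015) = sqrt(1726127) = 23*sqrt(3263)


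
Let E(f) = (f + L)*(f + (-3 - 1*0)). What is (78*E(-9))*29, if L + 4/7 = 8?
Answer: 298584/7 ≈ 42655.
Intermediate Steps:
L = 52/7 (L = -4/7 + 8 = 52/7 ≈ 7.4286)
E(f) = (-3 + f)*(52/7 + f) (E(f) = (f + 52/7)*(f + (-3 - 1*0)) = (52/7 + f)*(f + (-3 + 0)) = (52/7 + f)*(f - 3) = (52/7 + f)*(-3 + f) = (-3 + f)*(52/7 + f))
(78*E(-9))*29 = (78*(-156/7 + (-9)² + (31/7)*(-9)))*29 = (78*(-156/7 + 81 - 279/7))*29 = (78*(132/7))*29 = (10296/7)*29 = 298584/7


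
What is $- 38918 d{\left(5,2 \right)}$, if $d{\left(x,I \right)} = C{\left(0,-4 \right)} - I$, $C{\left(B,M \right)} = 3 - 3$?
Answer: $77836$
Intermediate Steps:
$C{\left(B,M \right)} = 0$
$d{\left(x,I \right)} = - I$ ($d{\left(x,I \right)} = 0 - I = - I$)
$- 38918 d{\left(5,2 \right)} = - 38918 \left(\left(-1\right) 2\right) = \left(-38918\right) \left(-2\right) = 77836$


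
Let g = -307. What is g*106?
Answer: -32542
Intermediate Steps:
g*106 = -307*106 = -32542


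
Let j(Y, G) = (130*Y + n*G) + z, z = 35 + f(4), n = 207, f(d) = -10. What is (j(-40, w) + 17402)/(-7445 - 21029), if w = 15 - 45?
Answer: -6017/28474 ≈ -0.21132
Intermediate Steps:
w = -30
z = 25 (z = 35 - 10 = 25)
j(Y, G) = 25 + 130*Y + 207*G (j(Y, G) = (130*Y + 207*G) + 25 = 25 + 130*Y + 207*G)
(j(-40, w) + 17402)/(-7445 - 21029) = ((25 + 130*(-40) + 207*(-30)) + 17402)/(-7445 - 21029) = ((25 - 5200 - 6210) + 17402)/(-28474) = (-11385 + 17402)*(-1/28474) = 6017*(-1/28474) = -6017/28474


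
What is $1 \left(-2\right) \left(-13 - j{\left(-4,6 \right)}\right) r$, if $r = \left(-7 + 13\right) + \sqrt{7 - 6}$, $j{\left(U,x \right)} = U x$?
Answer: $-154$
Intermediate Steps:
$r = 7$ ($r = 6 + \sqrt{1} = 6 + 1 = 7$)
$1 \left(-2\right) \left(-13 - j{\left(-4,6 \right)}\right) r = 1 \left(-2\right) \left(-13 - \left(-4\right) 6\right) 7 = - 2 \left(-13 - -24\right) 7 = - 2 \left(-13 + 24\right) 7 = \left(-2\right) 11 \cdot 7 = \left(-22\right) 7 = -154$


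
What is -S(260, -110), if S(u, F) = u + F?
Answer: -150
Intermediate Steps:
S(u, F) = F + u
-S(260, -110) = -(-110 + 260) = -1*150 = -150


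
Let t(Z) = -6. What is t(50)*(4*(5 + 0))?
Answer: -120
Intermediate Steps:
t(50)*(4*(5 + 0)) = -24*(5 + 0) = -24*5 = -6*20 = -120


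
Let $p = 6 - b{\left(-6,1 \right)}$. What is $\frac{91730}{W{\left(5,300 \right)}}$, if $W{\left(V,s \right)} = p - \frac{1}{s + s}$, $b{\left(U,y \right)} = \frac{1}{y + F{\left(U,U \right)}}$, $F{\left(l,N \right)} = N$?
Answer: $\frac{55038000}{3719} \approx 14799.0$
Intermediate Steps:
$b{\left(U,y \right)} = \frac{1}{U + y}$ ($b{\left(U,y \right)} = \frac{1}{y + U} = \frac{1}{U + y}$)
$p = \frac{31}{5}$ ($p = 6 - \frac{1}{-6 + 1} = 6 - \frac{1}{-5} = 6 - - \frac{1}{5} = 6 + \frac{1}{5} = \frac{31}{5} \approx 6.2$)
$W{\left(V,s \right)} = \frac{31}{5} - \frac{1}{2 s}$ ($W{\left(V,s \right)} = \frac{31}{5} - \frac{1}{s + s} = \frac{31}{5} - \frac{1}{2 s}$)
$\frac{91730}{W{\left(5,300 \right)}} = \frac{91730}{\frac{1}{10} \cdot \frac{1}{300} \left(-5 + 62 \cdot 300\right)} = \frac{91730}{\frac{1}{10} \cdot \frac{1}{300} \left(-5 + 18600\right)} = \frac{91730}{\frac{1}{10} \cdot \frac{1}{300} \cdot 18595} = \frac{91730}{\frac{3719}{600}} = 91730 \cdot \frac{600}{3719} = \frac{55038000}{3719}$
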